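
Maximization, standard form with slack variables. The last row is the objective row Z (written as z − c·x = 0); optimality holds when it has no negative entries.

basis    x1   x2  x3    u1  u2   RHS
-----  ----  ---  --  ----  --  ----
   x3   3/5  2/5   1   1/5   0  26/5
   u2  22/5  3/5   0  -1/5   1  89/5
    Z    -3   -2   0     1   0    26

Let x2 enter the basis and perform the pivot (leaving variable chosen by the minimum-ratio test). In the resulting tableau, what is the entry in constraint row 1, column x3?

Ratio test on column x2 — row 1: (26/5)/(2/5) = 13; row 2: (89/5)/(3/5) = 89/3. Minimum is 13 at row 1 (x3 leaves); pivot element 2/5.
Divide row 1 by 2/5; eliminate column x2 from the other rows.
In the new row 1, the x3 entry is the old entry divided by the pivot: 1/(2/5) = 5/2.

5/2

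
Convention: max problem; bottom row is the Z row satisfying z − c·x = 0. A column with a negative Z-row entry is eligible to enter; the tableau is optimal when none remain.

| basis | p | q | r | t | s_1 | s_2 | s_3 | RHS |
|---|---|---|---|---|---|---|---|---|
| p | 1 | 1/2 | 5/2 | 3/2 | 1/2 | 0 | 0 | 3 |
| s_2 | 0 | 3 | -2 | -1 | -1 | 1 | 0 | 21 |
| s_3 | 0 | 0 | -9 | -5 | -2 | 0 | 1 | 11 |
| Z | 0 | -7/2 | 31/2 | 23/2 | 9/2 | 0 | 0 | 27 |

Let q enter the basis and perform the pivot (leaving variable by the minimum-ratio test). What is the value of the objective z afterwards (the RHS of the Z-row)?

Ratio test on column q — row 1: 3/(1/2) = 6; row 2: 21/3 = 7; row 3: entry 0 ≤ 0. Minimum is 6 at row 1 (p leaves); pivot element 1/2.
Pivot on row 1; the Z-row RHS becomes 27 − (-7/2)·6 = 48.

48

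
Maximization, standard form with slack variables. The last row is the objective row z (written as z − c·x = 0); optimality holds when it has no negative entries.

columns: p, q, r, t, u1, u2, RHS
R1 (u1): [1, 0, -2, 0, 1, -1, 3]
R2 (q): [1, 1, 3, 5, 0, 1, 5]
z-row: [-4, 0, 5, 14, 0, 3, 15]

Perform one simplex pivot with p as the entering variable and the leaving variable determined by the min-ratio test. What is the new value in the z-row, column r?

Ratio test on column p — row 1: 3/1 = 3; row 2: 5/1 = 5. Minimum is 3 at row 1 (u1 leaves); pivot element 1.
Divide row 1 by 1; eliminate column p from the other rows.
z-row update in column r: 5 − (-4)·(-2) = -3.

-3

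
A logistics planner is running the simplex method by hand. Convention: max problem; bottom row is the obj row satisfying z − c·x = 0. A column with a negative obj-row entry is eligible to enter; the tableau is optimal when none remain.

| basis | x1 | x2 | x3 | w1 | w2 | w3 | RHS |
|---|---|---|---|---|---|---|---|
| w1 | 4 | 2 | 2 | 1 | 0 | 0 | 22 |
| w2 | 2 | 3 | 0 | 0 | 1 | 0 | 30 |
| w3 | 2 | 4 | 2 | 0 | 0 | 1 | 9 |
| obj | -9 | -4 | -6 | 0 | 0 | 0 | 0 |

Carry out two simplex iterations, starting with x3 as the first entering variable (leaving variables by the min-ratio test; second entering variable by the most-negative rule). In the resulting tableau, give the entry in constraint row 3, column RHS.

Ratio test on column x3 — row 1: 22/2 = 11; row 2: entry 0 ≤ 0; row 3: 9/2 = 9/2. Minimum is 9/2 at row 3 (w3 leaves); pivot element 2.
Divide row 3 by 2; eliminate column x3 from the other rows.
Second iteration: most negative obj-row entry is -3 in column x1, so x1 enters.
Ratio test on column x1 — row 1: 13/2 = 13/2; row 2: 30/2 = 15; row 3: (9/2)/1 = 9/2. Minimum is 9/2 at row 3 (x3 leaves); pivot element 1.
Divide row 3 by 1; eliminate column x1 from the other rows.
After both pivots, the entry at constraint row 3, column RHS is 9/2.

9/2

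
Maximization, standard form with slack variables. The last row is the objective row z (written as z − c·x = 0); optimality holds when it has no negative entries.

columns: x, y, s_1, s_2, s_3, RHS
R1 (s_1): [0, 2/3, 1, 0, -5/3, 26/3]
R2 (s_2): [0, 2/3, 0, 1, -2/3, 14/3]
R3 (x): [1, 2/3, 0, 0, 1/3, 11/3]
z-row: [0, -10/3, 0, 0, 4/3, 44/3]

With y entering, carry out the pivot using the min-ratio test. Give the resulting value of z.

Ratio test on column y — row 1: (26/3)/(2/3) = 13; row 2: (14/3)/(2/3) = 7; row 3: (11/3)/(2/3) = 11/2. Minimum is 11/2 at row 3 (x leaves); pivot element 2/3.
Pivot on row 3; the z-row RHS becomes 44/3 − (-10/3)·(11/2) = 33.

33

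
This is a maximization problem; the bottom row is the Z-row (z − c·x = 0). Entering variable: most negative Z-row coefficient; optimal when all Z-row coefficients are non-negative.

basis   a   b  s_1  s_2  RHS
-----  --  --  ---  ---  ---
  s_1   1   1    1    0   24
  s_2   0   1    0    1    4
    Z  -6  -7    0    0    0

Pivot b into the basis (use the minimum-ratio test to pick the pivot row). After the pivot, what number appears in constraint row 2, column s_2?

1

Ratio test on column b — row 1: 24/1 = 24; row 2: 4/1 = 4. Minimum is 4 at row 2 (s_2 leaves); pivot element 1.
Divide row 2 by 1; eliminate column b from the other rows.
In the new row 2, the s_2 entry is the old entry divided by the pivot: 1/1 = 1.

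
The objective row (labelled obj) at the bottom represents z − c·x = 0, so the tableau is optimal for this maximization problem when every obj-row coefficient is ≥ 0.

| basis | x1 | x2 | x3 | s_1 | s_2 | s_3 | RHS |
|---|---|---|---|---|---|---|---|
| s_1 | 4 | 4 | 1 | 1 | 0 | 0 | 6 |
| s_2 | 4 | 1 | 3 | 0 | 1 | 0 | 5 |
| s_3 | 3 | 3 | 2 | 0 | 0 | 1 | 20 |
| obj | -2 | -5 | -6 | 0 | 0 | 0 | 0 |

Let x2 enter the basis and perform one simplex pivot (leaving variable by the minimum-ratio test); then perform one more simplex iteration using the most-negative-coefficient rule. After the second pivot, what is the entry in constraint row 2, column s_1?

Ratio test on column x2 — row 1: 6/4 = 3/2; row 2: 5/1 = 5; row 3: 20/3 = 20/3. Minimum is 3/2 at row 1 (s_1 leaves); pivot element 4.
Divide row 1 by 4; eliminate column x2 from the other rows.
Second iteration: most negative obj-row entry is -19/4 in column x3, so x3 enters.
Ratio test on column x3 — row 1: (3/2)/(1/4) = 6; row 2: (7/2)/(11/4) = 14/11; row 3: (31/2)/(5/4) = 62/5. Minimum is 14/11 at row 2 (s_2 leaves); pivot element 11/4.
Divide row 2 by 11/4; eliminate column x3 from the other rows.
After both pivots, the entry at constraint row 2, column s_1 is -1/11.

-1/11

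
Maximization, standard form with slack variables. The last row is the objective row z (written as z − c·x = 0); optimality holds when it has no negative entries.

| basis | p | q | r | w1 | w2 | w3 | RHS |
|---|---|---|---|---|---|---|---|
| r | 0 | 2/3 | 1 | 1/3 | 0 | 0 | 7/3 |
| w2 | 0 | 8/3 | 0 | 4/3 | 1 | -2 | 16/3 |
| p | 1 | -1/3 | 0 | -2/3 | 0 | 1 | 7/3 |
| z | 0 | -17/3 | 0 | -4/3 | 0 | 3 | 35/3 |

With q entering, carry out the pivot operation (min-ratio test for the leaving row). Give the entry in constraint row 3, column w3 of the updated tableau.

3/4

Ratio test on column q — row 1: (7/3)/(2/3) = 7/2; row 2: (16/3)/(8/3) = 2; row 3: entry -1/3 ≤ 0. Minimum is 2 at row 2 (w2 leaves); pivot element 8/3.
Divide row 2 by 8/3; eliminate column q from the other rows.
Row 3 update in column w3: 1 − (-1/3)·(-3/4) = 3/4.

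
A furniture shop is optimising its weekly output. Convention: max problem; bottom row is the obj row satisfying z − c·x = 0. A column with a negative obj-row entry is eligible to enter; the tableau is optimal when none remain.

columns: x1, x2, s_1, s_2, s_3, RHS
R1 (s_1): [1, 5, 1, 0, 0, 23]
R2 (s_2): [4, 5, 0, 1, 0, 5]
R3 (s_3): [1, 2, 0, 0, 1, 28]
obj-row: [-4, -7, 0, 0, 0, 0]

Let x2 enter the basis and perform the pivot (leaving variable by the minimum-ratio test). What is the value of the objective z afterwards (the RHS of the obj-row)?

7

Ratio test on column x2 — row 1: 23/5 = 23/5; row 2: 5/5 = 1; row 3: 28/2 = 14. Minimum is 1 at row 2 (s_2 leaves); pivot element 5.
Pivot on row 2; the obj-row RHS becomes 0 − (-7)·1 = 7.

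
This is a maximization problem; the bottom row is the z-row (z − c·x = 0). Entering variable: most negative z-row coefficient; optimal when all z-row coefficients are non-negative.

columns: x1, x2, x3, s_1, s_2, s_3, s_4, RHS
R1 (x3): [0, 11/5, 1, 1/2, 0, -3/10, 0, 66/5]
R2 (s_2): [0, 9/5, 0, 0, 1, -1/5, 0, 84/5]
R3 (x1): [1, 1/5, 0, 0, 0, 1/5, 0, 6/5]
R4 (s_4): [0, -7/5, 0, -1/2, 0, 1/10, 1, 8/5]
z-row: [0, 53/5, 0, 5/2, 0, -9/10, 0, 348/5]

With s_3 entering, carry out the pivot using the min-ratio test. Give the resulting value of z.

Ratio test on column s_3 — row 1: entry -3/10 ≤ 0; row 2: entry -1/5 ≤ 0; row 3: (6/5)/(1/5) = 6; row 4: (8/5)/(1/10) = 16. Minimum is 6 at row 3 (x1 leaves); pivot element 1/5.
Pivot on row 3; the z-row RHS becomes 348/5 − (-9/10)·6 = 75.

75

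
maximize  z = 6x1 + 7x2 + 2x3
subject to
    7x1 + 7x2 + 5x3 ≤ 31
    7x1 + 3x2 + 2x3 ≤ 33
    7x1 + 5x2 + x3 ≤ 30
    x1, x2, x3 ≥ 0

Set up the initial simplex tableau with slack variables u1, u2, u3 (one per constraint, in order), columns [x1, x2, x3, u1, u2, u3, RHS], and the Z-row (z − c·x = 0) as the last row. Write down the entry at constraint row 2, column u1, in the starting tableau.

Slack u1 belongs to constraint 1; its column is the unit vector e_1, so the entry in row 2 is 0.

0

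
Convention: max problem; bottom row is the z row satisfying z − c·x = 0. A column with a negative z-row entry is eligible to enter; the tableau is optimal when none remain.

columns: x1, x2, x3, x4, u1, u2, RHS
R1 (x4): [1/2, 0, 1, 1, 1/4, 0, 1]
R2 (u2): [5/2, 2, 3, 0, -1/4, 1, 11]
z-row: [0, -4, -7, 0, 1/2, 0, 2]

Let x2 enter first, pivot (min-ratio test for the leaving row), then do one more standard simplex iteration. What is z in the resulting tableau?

Ratio test on column x2 — row 1: entry 0 ≤ 0; row 2: 11/2 = 11/2. Minimum is 11/2 at row 2 (u2 leaves); pivot element 2.
Pivot on row 2; the z-row RHS becomes 2 − (-4)·(11/2) = 24.
Next entering variable (most negative z-row entry -1): x3.
Ratio test on column x3 — row 1: 1/1 = 1; row 2: (11/2)/(3/2) = 11/3. Minimum is 1 at row 1 (x4 leaves); pivot element 1.
After the second pivot the z-row RHS is 24 − (-1)·1 = 25.

25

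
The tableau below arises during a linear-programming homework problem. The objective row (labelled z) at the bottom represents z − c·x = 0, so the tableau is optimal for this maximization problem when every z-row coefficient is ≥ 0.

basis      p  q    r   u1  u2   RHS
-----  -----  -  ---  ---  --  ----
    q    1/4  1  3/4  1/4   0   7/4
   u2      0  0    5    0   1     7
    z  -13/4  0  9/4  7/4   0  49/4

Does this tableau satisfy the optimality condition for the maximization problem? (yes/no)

The z-row has a negative entry -13/4 in column p, so it is not optimal.

no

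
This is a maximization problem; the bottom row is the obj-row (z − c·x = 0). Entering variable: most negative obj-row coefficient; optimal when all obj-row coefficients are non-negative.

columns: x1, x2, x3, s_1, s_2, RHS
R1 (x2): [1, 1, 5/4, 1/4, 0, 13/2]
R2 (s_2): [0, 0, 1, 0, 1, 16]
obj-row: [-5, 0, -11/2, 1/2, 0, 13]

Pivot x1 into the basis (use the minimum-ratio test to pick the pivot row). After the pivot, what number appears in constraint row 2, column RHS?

Ratio test on column x1 — row 1: (13/2)/1 = 13/2; row 2: entry 0 ≤ 0. Minimum is 13/2 at row 1 (x2 leaves); pivot element 1.
Divide row 1 by 1; eliminate column x1 from the other rows.
Row 2 update in column RHS: 16 − 0·(13/2) = 16.

16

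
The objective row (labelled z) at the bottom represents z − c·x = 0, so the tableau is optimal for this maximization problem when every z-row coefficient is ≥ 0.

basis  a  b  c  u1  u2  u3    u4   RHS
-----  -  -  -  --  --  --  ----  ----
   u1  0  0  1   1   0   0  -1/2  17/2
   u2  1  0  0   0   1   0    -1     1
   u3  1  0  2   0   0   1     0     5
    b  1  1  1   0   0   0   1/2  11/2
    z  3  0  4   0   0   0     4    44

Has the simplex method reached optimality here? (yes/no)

yes

Every z-row coefficient is ≥ 0, so the tableau is optimal.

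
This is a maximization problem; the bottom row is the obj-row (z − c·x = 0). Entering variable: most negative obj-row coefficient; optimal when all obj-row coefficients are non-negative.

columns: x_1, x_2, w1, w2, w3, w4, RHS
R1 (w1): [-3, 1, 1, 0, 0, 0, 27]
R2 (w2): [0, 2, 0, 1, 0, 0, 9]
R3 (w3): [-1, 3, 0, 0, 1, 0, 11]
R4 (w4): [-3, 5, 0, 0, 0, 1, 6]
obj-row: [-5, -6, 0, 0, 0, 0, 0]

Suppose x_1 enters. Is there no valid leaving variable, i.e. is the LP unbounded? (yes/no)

yes

Every constraint-row entry in column x_1 is ≤ 0, so increasing x_1 is unbounded.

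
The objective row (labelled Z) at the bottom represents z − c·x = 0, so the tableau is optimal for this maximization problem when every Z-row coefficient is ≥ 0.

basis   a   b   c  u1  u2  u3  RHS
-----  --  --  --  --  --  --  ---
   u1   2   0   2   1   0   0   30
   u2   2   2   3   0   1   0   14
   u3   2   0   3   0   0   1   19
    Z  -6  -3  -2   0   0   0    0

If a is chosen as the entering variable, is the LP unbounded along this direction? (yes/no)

no

Column a has positive entries in row(s) 1, 2, 3, so the ratio test bounds it — not unbounded.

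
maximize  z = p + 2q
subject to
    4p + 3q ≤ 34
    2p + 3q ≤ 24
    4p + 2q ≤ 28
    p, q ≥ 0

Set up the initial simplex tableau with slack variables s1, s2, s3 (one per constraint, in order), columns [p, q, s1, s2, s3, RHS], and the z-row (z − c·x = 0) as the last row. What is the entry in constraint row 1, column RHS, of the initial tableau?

34

The RHS of constraint 1 is b_1 = 34.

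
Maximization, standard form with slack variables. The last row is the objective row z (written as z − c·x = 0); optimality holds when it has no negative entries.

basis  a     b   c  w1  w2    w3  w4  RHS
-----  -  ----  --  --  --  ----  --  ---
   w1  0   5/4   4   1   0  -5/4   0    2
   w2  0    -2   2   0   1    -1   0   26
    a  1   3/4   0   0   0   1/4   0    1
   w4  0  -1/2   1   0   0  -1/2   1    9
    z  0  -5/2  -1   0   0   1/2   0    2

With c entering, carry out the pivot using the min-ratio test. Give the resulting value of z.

5/2

Ratio test on column c — row 1: 2/4 = 1/2; row 2: 26/2 = 13; row 3: entry 0 ≤ 0; row 4: 9/1 = 9. Minimum is 1/2 at row 1 (w1 leaves); pivot element 4.
Pivot on row 1; the z-row RHS becomes 2 − (-1)·(1/2) = 5/2.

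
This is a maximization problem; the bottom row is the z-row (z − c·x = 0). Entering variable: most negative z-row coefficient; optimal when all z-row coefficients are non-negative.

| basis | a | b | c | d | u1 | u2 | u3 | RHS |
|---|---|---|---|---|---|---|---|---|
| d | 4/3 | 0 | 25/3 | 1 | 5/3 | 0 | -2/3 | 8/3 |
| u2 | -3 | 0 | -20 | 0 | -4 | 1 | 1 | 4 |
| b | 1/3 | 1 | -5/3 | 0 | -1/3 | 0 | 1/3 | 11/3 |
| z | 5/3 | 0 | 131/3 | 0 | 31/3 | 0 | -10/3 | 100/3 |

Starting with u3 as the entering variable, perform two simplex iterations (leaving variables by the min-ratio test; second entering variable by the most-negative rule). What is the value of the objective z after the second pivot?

287/5

Ratio test on column u3 — row 1: entry -2/3 ≤ 0; row 2: 4/1 = 4; row 3: (11/3)/(1/3) = 11. Minimum is 4 at row 2 (u2 leaves); pivot element 1.
Pivot on row 2; the z-row RHS becomes 100/3 − (-10/3)·4 = 140/3.
Next entering variable (most negative z-row entry -23): c.
Ratio test on column c — row 1: entry -5 ≤ 0; row 2: entry -20 ≤ 0; row 3: (7/3)/5 = 7/15. Minimum is 7/15 at row 3 (b leaves); pivot element 5.
After the second pivot the z-row RHS is 140/3 − (-23)·(7/15) = 287/5.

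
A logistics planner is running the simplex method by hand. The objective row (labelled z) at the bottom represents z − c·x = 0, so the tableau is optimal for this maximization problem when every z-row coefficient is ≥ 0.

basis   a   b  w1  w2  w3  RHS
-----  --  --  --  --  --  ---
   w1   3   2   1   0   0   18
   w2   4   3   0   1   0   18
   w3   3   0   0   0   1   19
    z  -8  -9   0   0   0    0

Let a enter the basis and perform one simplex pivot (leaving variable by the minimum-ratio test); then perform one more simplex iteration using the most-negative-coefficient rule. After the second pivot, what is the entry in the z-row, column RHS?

54

Ratio test on column a — row 1: 18/3 = 6; row 2: 18/4 = 9/2; row 3: 19/3 = 19/3. Minimum is 9/2 at row 2 (w2 leaves); pivot element 4.
Divide row 2 by 4; eliminate column a from the other rows.
Second iteration: most negative z-row entry is -3 in column b, so b enters.
Ratio test on column b — row 1: entry -1/4 ≤ 0; row 2: (9/2)/(3/4) = 6; row 3: entry -9/4 ≤ 0. Minimum is 6 at row 2 (a leaves); pivot element 3/4.
Divide row 2 by 3/4; eliminate column b from the other rows.
After both pivots, the entry at the z-row, column RHS is 54.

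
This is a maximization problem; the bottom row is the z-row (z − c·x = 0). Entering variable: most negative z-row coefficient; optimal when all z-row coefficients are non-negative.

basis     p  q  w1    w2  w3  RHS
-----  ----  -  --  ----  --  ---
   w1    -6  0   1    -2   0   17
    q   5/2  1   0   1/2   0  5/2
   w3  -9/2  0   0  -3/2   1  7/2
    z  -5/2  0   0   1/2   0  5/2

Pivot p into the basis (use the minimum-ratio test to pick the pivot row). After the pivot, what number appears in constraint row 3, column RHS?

Ratio test on column p — row 1: entry -6 ≤ 0; row 2: (5/2)/(5/2) = 1; row 3: entry -9/2 ≤ 0. Minimum is 1 at row 2 (q leaves); pivot element 5/2.
Divide row 2 by 5/2; eliminate column p from the other rows.
Row 3 update in column RHS: 7/2 − (-9/2)·1 = 8.

8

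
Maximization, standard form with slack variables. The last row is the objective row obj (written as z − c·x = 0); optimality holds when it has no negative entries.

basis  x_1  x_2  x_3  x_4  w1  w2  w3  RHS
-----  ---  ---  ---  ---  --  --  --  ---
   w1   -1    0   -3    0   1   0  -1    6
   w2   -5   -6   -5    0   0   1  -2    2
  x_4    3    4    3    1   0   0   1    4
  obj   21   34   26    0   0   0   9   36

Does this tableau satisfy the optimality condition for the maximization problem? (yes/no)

Every obj-row coefficient is ≥ 0, so the tableau is optimal.

yes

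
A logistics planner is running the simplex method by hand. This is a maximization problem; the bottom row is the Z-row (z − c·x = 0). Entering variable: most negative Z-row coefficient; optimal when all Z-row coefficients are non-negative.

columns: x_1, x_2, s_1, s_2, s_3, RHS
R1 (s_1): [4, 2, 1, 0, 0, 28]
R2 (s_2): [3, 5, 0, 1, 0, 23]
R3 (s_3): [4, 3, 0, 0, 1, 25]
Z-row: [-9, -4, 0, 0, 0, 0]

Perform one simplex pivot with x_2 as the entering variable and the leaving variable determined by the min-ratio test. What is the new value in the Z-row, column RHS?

92/5

Ratio test on column x_2 — row 1: 28/2 = 14; row 2: 23/5 = 23/5; row 3: 25/3 = 25/3. Minimum is 23/5 at row 2 (s_2 leaves); pivot element 5.
Divide row 2 by 5; eliminate column x_2 from the other rows.
Z-row update in column RHS: 0 − (-4)·(23/5) = 92/5.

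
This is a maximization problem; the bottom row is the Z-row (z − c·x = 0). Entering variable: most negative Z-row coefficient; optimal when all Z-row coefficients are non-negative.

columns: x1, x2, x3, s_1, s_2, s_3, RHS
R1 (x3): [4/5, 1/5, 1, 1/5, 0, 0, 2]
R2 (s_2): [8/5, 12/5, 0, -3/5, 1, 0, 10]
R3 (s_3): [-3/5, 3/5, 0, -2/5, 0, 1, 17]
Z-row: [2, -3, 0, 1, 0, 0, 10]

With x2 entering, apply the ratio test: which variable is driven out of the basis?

s_2

Column x2 entries and ratios — x3: 2/(1/5) = 10; s_2: 10/(12/5) = 25/6; s_3: 17/(3/5) = 85/3.
Smallest ratio is 25/6 in the row of s_2, so s_2 leaves.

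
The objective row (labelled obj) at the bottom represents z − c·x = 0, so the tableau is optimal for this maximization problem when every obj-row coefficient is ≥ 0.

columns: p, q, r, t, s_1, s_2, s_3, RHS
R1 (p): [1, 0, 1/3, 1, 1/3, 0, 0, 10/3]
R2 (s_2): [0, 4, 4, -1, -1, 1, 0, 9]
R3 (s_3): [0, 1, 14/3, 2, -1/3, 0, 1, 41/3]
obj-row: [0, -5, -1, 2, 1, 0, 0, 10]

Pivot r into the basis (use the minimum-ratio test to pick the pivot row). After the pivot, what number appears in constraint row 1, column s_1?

5/12

Ratio test on column r — row 1: (10/3)/(1/3) = 10; row 2: 9/4 = 9/4; row 3: (41/3)/(14/3) = 41/14. Minimum is 9/4 at row 2 (s_2 leaves); pivot element 4.
Divide row 2 by 4; eliminate column r from the other rows.
Row 1 update in column s_1: 1/3 − (1/3)·(-1/4) = 5/12.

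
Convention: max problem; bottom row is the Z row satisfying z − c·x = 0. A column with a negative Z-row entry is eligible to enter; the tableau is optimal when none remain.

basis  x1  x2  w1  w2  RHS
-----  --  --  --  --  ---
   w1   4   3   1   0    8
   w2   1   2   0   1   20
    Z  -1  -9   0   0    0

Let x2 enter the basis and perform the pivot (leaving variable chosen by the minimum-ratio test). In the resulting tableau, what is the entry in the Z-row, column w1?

Ratio test on column x2 — row 1: 8/3 = 8/3; row 2: 20/2 = 10. Minimum is 8/3 at row 1 (w1 leaves); pivot element 3.
Divide row 1 by 3; eliminate column x2 from the other rows.
Z-row update in column w1: 0 − (-9)·(1/3) = 3.

3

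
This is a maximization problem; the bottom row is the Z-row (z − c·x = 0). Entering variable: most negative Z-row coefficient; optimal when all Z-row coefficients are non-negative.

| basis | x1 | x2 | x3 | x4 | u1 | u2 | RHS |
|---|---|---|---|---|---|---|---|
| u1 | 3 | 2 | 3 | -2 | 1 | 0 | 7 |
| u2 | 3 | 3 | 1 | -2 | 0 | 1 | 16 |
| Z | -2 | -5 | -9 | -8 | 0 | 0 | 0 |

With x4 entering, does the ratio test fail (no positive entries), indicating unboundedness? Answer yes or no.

yes

Every constraint-row entry in column x4 is ≤ 0, so increasing x4 is unbounded.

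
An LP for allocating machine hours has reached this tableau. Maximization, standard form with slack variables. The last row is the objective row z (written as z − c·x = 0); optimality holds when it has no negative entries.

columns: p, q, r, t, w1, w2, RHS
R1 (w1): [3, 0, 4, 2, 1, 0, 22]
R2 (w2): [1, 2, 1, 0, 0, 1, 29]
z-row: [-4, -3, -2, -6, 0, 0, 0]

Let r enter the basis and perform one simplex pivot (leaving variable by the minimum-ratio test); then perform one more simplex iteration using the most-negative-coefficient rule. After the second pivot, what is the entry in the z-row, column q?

Ratio test on column r — row 1: 22/4 = 11/2; row 2: 29/1 = 29. Minimum is 11/2 at row 1 (w1 leaves); pivot element 4.
Divide row 1 by 4; eliminate column r from the other rows.
Second iteration: most negative z-row entry is -5 in column t, so t enters.
Ratio test on column t — row 1: (11/2)/(1/2) = 11; row 2: entry -1/2 ≤ 0. Minimum is 11 at row 1 (r leaves); pivot element 1/2.
Divide row 1 by 1/2; eliminate column t from the other rows.
After both pivots, the entry at the z-row, column q is -3.

-3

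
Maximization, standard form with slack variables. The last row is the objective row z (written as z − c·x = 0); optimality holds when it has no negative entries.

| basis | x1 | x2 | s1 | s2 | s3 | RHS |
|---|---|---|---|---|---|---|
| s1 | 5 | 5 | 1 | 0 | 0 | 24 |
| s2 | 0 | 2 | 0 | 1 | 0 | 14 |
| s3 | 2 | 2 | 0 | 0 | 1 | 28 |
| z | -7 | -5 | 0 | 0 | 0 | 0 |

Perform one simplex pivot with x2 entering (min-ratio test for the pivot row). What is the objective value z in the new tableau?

Ratio test on column x2 — row 1: 24/5 = 24/5; row 2: 14/2 = 7; row 3: 28/2 = 14. Minimum is 24/5 at row 1 (s1 leaves); pivot element 5.
Pivot on row 1; the z-row RHS becomes 0 − (-5)·(24/5) = 24.

24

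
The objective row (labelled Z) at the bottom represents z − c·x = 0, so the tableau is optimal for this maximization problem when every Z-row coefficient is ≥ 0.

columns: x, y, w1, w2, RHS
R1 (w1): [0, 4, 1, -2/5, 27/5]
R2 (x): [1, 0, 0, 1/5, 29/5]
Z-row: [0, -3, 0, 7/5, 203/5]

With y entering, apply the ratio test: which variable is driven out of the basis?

Column y entries and ratios — w1: (27/5)/4 = 27/20; x: 0 ≤ 0, skip.
Smallest ratio is 27/20 in the row of w1, so w1 leaves.

w1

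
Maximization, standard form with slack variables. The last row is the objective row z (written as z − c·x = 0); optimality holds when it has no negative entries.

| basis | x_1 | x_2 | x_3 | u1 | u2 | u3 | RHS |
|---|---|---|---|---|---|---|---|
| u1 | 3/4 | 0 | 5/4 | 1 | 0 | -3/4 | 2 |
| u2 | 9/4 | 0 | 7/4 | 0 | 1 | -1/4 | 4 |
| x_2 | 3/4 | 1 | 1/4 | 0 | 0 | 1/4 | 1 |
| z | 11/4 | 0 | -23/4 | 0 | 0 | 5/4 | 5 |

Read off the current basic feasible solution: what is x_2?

x_2 is basic (row 3); its value is the RHS of that row, 1.

1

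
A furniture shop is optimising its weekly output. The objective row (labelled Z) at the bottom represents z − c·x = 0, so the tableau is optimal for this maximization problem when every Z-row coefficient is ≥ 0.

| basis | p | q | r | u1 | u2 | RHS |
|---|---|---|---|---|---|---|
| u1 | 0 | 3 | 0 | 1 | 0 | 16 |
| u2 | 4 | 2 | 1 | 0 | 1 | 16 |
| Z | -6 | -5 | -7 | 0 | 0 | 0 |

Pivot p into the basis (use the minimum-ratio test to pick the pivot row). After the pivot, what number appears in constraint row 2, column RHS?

Ratio test on column p — row 1: entry 0 ≤ 0; row 2: 16/4 = 4. Minimum is 4 at row 2 (u2 leaves); pivot element 4.
Divide row 2 by 4; eliminate column p from the other rows.
In the new row 2, the RHS entry is the old entry divided by the pivot: 16/4 = 4.

4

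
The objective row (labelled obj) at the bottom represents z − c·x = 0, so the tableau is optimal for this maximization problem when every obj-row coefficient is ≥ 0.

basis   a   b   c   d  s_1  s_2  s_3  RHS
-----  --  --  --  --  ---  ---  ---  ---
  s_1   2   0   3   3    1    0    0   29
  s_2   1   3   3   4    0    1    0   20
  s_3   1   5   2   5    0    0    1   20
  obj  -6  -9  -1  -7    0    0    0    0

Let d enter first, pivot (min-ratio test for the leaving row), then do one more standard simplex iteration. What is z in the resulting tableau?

Ratio test on column d — row 1: 29/3 = 29/3; row 2: 20/4 = 5; row 3: 20/5 = 4. Minimum is 4 at row 3 (s_3 leaves); pivot element 5.
Pivot on row 3; the obj-row RHS becomes 0 − (-7)·4 = 28.
Next entering variable (most negative obj-row entry -23/5): a.
Ratio test on column a — row 1: 17/(7/5) = 85/7; row 2: 4/(1/5) = 20; row 3: 4/(1/5) = 20. Minimum is 85/7 at row 1 (s_1 leaves); pivot element 7/5.
After the second pivot the obj-row RHS is 28 − (-23/5)·(85/7) = 587/7.

587/7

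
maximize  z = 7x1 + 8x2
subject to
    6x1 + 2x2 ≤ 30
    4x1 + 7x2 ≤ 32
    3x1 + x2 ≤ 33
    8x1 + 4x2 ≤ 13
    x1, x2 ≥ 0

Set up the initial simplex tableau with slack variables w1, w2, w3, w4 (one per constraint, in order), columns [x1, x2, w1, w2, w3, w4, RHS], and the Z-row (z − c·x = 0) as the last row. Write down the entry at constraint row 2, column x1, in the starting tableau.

4

Constraint 2 has coefficient 4 on x1.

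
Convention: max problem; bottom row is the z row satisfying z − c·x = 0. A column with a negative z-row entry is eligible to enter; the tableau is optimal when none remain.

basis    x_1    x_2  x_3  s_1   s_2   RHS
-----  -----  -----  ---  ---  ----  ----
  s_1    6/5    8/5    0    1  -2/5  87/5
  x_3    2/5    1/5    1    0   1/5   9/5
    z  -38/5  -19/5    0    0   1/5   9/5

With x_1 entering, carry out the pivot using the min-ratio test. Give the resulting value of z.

Ratio test on column x_1 — row 1: (87/5)/(6/5) = 29/2; row 2: (9/5)/(2/5) = 9/2. Minimum is 9/2 at row 2 (x_3 leaves); pivot element 2/5.
Pivot on row 2; the z-row RHS becomes 9/5 − (-38/5)·(9/2) = 36.

36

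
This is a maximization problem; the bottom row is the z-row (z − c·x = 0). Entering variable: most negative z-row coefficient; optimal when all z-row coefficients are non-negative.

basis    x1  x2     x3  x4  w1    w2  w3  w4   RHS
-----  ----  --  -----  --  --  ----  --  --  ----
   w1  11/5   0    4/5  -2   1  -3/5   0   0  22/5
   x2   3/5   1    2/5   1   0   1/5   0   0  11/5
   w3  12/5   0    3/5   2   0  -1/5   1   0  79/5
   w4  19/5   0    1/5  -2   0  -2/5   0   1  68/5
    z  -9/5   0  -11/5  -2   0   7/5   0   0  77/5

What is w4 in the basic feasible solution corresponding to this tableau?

68/5

w4 is basic (row 4); its value is the RHS of that row, 68/5.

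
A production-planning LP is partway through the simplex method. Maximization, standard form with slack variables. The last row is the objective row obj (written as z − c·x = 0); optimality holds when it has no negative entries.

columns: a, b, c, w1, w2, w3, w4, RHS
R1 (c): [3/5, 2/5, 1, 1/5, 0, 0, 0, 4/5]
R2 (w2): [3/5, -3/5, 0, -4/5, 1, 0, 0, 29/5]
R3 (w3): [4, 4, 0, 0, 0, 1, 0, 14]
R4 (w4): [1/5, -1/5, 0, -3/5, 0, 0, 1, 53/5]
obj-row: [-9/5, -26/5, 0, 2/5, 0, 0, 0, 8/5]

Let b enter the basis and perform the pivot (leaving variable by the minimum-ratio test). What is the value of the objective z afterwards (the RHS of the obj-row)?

12

Ratio test on column b — row 1: (4/5)/(2/5) = 2; row 2: entry -3/5 ≤ 0; row 3: 14/4 = 7/2; row 4: entry -1/5 ≤ 0. Minimum is 2 at row 1 (c leaves); pivot element 2/5.
Pivot on row 1; the obj-row RHS becomes 8/5 − (-26/5)·2 = 12.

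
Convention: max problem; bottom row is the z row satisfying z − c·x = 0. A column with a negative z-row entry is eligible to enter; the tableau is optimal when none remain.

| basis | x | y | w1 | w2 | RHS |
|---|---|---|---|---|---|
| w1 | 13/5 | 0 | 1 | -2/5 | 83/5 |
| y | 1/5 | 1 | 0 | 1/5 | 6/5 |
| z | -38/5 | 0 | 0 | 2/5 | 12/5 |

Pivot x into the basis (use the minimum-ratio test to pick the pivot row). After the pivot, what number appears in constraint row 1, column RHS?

Ratio test on column x — row 1: (83/5)/(13/5) = 83/13; row 2: (6/5)/(1/5) = 6. Minimum is 6 at row 2 (y leaves); pivot element 1/5.
Divide row 2 by 1/5; eliminate column x from the other rows.
Row 1 update in column RHS: 83/5 − (13/5)·6 = 1.

1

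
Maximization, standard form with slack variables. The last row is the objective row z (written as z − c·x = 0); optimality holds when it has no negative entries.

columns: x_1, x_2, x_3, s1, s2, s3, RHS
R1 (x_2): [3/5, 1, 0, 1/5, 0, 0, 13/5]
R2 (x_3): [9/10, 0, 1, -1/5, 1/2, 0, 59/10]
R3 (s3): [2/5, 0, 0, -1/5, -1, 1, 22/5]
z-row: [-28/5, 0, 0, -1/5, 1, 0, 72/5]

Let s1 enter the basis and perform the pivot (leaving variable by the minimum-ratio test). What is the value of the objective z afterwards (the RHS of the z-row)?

Ratio test on column s1 — row 1: (13/5)/(1/5) = 13; row 2: entry -1/5 ≤ 0; row 3: entry -1/5 ≤ 0. Minimum is 13 at row 1 (x_2 leaves); pivot element 1/5.
Pivot on row 1; the z-row RHS becomes 72/5 − (-1/5)·13 = 17.

17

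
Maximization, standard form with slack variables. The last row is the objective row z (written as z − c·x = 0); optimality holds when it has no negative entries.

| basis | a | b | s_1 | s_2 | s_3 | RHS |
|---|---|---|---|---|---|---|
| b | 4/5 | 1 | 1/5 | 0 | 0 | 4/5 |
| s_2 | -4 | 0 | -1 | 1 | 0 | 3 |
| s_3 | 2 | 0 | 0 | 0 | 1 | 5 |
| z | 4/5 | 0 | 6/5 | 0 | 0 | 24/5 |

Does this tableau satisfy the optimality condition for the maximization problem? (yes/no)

Every z-row coefficient is ≥ 0, so the tableau is optimal.

yes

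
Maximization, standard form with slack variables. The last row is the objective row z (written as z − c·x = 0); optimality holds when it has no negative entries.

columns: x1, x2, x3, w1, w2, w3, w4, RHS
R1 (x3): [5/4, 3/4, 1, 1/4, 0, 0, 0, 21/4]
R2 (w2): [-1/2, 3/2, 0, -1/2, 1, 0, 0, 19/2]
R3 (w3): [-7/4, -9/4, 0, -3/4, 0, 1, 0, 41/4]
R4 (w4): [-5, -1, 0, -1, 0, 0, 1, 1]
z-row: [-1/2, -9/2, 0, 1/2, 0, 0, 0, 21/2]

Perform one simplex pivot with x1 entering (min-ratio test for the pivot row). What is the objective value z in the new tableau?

63/5

Ratio test on column x1 — row 1: (21/4)/(5/4) = 21/5; row 2: entry -1/2 ≤ 0; row 3: entry -7/4 ≤ 0; row 4: entry -5 ≤ 0. Minimum is 21/5 at row 1 (x3 leaves); pivot element 5/4.
Pivot on row 1; the z-row RHS becomes 21/2 − (-1/2)·(21/5) = 63/5.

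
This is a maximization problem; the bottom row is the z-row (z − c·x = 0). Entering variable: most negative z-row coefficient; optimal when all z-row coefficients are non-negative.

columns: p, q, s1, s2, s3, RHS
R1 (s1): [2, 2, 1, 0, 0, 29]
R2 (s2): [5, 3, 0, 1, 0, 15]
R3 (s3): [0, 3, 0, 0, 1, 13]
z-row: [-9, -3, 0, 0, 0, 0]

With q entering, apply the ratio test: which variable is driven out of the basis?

Column q entries and ratios — s1: 29/2 = 29/2; s2: 15/3 = 5; s3: 13/3 = 13/3.
Smallest ratio is 13/3 in the row of s3, so s3 leaves.

s3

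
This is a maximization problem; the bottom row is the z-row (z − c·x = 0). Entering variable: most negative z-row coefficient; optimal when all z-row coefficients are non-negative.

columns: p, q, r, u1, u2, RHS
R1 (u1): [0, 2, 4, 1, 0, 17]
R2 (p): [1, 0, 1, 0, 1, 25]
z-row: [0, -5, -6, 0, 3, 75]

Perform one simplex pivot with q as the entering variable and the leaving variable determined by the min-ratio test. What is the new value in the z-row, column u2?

Ratio test on column q — row 1: 17/2 = 17/2; row 2: entry 0 ≤ 0. Minimum is 17/2 at row 1 (u1 leaves); pivot element 2.
Divide row 1 by 2; eliminate column q from the other rows.
z-row update in column u2: 3 − (-5)·0 = 3.

3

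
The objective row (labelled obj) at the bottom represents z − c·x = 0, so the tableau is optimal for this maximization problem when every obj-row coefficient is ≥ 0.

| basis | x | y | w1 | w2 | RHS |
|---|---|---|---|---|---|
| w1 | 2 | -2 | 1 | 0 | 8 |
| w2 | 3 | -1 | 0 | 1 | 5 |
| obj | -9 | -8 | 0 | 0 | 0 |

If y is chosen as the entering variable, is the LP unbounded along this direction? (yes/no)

Every constraint-row entry in column y is ≤ 0, so increasing y is unbounded.

yes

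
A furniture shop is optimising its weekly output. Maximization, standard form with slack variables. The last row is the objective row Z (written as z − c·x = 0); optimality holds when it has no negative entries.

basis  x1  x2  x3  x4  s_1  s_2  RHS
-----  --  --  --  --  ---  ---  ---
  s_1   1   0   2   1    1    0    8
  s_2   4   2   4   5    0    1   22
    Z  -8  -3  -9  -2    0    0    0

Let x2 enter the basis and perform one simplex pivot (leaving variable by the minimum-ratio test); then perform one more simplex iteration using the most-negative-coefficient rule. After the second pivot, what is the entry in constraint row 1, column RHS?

4

Ratio test on column x2 — row 1: entry 0 ≤ 0; row 2: 22/2 = 11. Minimum is 11 at row 2 (s_2 leaves); pivot element 2.
Divide row 2 by 2; eliminate column x2 from the other rows.
Second iteration: most negative Z-row entry is -3 in column x3, so x3 enters.
Ratio test on column x3 — row 1: 8/2 = 4; row 2: 11/2 = 11/2. Minimum is 4 at row 1 (s_1 leaves); pivot element 2.
Divide row 1 by 2; eliminate column x3 from the other rows.
After both pivots, the entry at constraint row 1, column RHS is 4.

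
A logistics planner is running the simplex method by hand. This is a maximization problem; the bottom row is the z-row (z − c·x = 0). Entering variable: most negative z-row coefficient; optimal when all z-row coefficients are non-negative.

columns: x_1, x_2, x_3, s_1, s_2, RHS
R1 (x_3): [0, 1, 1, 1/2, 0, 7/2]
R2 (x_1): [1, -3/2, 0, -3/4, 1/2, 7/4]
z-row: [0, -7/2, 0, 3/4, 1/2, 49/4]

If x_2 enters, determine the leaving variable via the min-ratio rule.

x_3

Column x_2 entries and ratios — x_3: (7/2)/1 = 7/2; x_1: -3/2 ≤ 0, skip.
Smallest ratio is 7/2 in the row of x_3, so x_3 leaves.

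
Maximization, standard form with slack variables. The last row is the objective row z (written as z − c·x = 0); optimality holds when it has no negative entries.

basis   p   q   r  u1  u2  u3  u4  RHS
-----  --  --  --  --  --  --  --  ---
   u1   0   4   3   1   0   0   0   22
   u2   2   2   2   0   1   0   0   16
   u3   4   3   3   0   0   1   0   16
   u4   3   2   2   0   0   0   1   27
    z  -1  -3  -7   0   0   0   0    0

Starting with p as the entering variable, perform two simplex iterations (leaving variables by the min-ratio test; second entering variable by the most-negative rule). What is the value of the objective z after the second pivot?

Ratio test on column p — row 1: entry 0 ≤ 0; row 2: 16/2 = 8; row 3: 16/4 = 4; row 4: 27/3 = 9. Minimum is 4 at row 3 (u3 leaves); pivot element 4.
Pivot on row 3; the z-row RHS becomes 0 − (-1)·4 = 4.
Next entering variable (most negative z-row entry -25/4): r.
Ratio test on column r — row 1: 22/3 = 22/3; row 2: 8/(1/2) = 16; row 3: 4/(3/4) = 16/3; row 4: entry -1/4 ≤ 0. Minimum is 16/3 at row 3 (p leaves); pivot element 3/4.
After the second pivot the z-row RHS is 4 − (-25/4)·(16/3) = 112/3.

112/3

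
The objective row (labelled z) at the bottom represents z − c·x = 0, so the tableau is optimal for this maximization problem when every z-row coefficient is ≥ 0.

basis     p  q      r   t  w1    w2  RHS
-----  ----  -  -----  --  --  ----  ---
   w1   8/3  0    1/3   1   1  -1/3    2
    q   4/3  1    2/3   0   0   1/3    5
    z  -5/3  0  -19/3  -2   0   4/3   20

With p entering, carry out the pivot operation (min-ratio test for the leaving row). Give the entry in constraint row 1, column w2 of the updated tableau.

-1/8

Ratio test on column p — row 1: 2/(8/3) = 3/4; row 2: 5/(4/3) = 15/4. Minimum is 3/4 at row 1 (w1 leaves); pivot element 8/3.
Divide row 1 by 8/3; eliminate column p from the other rows.
In the new row 1, the w2 entry is the old entry divided by the pivot: (-1/3)/(8/3) = -1/8.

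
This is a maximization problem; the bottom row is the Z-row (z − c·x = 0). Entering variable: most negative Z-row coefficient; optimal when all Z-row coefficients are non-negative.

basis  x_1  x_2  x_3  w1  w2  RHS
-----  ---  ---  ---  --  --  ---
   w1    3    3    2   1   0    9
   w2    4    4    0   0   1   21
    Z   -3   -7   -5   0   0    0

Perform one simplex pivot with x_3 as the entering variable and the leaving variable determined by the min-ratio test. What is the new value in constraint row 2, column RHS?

21

Ratio test on column x_3 — row 1: 9/2 = 9/2; row 2: entry 0 ≤ 0. Minimum is 9/2 at row 1 (w1 leaves); pivot element 2.
Divide row 1 by 2; eliminate column x_3 from the other rows.
Row 2 update in column RHS: 21 − 0·(9/2) = 21.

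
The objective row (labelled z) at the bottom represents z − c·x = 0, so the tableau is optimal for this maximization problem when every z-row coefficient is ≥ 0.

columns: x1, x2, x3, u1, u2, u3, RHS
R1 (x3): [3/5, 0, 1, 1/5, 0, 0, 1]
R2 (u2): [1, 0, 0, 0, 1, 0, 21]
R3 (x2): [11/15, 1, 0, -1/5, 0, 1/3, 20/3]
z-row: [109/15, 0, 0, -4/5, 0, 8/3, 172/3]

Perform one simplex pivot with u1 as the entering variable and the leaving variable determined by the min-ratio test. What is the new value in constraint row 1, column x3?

Ratio test on column u1 — row 1: 1/(1/5) = 5; row 2: entry 0 ≤ 0; row 3: entry -1/5 ≤ 0. Minimum is 5 at row 1 (x3 leaves); pivot element 1/5.
Divide row 1 by 1/5; eliminate column u1 from the other rows.
In the new row 1, the x3 entry is the old entry divided by the pivot: 1/(1/5) = 5.

5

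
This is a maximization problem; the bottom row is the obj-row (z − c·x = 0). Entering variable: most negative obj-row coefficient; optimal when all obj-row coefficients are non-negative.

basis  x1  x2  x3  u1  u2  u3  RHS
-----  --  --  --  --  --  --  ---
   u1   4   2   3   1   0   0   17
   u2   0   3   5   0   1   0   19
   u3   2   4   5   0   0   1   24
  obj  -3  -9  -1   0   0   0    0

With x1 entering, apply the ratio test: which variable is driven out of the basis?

u1

Column x1 entries and ratios — u1: 17/4 = 17/4; u2: 0 ≤ 0, skip; u3: 24/2 = 12.
Smallest ratio is 17/4 in the row of u1, so u1 leaves.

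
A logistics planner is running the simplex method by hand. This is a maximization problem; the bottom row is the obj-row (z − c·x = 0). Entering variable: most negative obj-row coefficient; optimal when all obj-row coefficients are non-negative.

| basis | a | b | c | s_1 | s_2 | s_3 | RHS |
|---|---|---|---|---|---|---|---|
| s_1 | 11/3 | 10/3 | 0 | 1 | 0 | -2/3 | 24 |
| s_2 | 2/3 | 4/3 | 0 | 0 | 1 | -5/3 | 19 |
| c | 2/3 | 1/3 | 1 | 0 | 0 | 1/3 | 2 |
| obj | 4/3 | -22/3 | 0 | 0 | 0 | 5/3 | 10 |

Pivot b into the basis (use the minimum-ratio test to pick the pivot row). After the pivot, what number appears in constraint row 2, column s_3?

Ratio test on column b — row 1: 24/(10/3) = 36/5; row 2: 19/(4/3) = 57/4; row 3: 2/(1/3) = 6. Minimum is 6 at row 3 (c leaves); pivot element 1/3.
Divide row 3 by 1/3; eliminate column b from the other rows.
Row 2 update in column s_3: -5/3 − (4/3)·1 = -3.

-3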